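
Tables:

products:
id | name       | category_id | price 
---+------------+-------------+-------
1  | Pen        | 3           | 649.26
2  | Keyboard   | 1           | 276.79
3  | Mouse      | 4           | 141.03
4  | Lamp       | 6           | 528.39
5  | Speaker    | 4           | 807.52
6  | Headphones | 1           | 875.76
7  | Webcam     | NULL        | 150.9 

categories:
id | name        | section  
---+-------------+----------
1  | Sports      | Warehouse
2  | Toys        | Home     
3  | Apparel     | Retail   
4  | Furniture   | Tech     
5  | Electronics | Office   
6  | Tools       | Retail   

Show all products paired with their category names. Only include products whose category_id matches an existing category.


INNER JOIN keeps only products rows whose category_id matches an id in categories. Walk through each product:
  - product 1 (Pen): category_id=3 -> matches Apparel
  - product 2 (Keyboard): category_id=1 -> matches Sports
  - product 3 (Mouse): category_id=4 -> matches Furniture
  - product 4 (Lamp): category_id=6 -> matches Tools
  - product 5 (Speaker): category_id=4 -> matches Furniture
  - product 6 (Headphones): category_id=1 -> matches Sports
  - product 7 (Webcam): category_id=NULL, no match -> dropped
So 1 of 7 rows is dropped.

SQL:
SELECT a.name, b.name AS category
FROM products a
INNER JOIN categories b ON a.category_id = b.id

Result:
name       | category 
-----------+----------
Pen        | Apparel  
Keyboard   | Sports   
Mouse      | Furniture
Lamp       | Tools    
Speaker    | Furniture
Headphones | Sports   


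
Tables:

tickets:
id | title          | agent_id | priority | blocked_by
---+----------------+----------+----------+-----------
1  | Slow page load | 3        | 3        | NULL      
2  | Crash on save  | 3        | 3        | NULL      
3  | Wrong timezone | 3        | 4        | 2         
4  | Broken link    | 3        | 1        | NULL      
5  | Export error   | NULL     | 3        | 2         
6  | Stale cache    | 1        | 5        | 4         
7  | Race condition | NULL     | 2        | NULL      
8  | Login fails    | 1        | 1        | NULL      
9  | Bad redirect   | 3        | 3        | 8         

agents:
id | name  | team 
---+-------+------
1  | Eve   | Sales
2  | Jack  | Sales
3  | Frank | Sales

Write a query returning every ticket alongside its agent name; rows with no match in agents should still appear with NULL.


LEFT JOIN keeps every row from tickets (the left table); where agent_id has no match in agents, the agent columns become NULL. Walk through each ticket:
  - ticket 1 (Slow page load): agent_id=3 -> matches Frank
  - ticket 2 (Crash on save): agent_id=3 -> matches Frank
  - ticket 3 (Wrong timezone): agent_id=3 -> matches Frank
  - ticket 4 (Broken link): agent_id=3 -> matches Frank
  - ticket 5 (Export error): agent_id=NULL, no match -> kept with NULL
  - ticket 6 (Stale cache): agent_id=1 -> matches Eve
  - ticket 7 (Race condition): agent_id=NULL, no match -> kept with NULL
  - ticket 8 (Login fails): agent_id=1 -> matches Eve
  - ticket 9 (Bad redirect): agent_id=3 -> matches Frank
All 9 rows appear; 2 have NULL agent.

SQL:
SELECT a.title, b.name AS agent
FROM tickets a
LEFT JOIN agents b ON a.agent_id = b.id

Result:
title          | agent
---------------+------
Slow page load | Frank
Crash on save  | Frank
Wrong timezone | Frank
Broken link    | Frank
Export error   | NULL 
Stale cache    | Eve  
Race condition | NULL 
Login fails    | Eve  
Bad redirect   | Frank


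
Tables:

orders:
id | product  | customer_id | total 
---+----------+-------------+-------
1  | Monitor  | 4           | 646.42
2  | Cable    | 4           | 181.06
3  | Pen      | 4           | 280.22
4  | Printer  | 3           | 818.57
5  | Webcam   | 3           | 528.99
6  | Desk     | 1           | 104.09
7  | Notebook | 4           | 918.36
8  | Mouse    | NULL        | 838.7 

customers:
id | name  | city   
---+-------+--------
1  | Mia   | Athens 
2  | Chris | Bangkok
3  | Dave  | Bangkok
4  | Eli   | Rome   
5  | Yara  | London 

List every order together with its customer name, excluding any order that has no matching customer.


INNER JOIN keeps only orders rows whose customer_id matches an id in customers. Walk through each order:
  - order 1 (Monitor): customer_id=4 -> matches Eli
  - order 2 (Cable): customer_id=4 -> matches Eli
  - order 3 (Pen): customer_id=4 -> matches Eli
  - order 4 (Printer): customer_id=3 -> matches Dave
  - order 5 (Webcam): customer_id=3 -> matches Dave
  - order 6 (Desk): customer_id=1 -> matches Mia
  - order 7 (Notebook): customer_id=4 -> matches Eli
  - order 8 (Mouse): customer_id=NULL, no match -> dropped
So 1 of 8 rows is dropped.

SQL:
SELECT a.product, b.name AS customer
FROM orders a
INNER JOIN customers b ON a.customer_id = b.id

Result:
product  | customer
---------+---------
Monitor  | Eli     
Cable    | Eli     
Pen      | Eli     
Printer  | Dave    
Webcam   | Dave    
Desk     | Mia     
Notebook | Eli     


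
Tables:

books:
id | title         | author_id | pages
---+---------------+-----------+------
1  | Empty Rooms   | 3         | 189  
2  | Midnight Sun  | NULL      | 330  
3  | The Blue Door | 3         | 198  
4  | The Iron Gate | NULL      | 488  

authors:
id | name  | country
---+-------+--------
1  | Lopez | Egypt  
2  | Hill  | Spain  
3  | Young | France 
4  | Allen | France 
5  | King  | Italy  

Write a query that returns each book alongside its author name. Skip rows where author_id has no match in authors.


INNER JOIN keeps only books rows whose author_id matches an id in authors. Walk through each book:
  - book 1 (Empty Rooms): author_id=3 -> matches Young
  - book 2 (Midnight Sun): author_id=NULL, no match -> dropped
  - book 3 (The Blue Door): author_id=3 -> matches Young
  - book 4 (The Iron Gate): author_id=NULL, no match -> dropped
So 2 of 4 rows are dropped.

SQL:
SELECT a.title, b.name AS author
FROM books a
INNER JOIN authors b ON a.author_id = b.id

Result:
title         | author
--------------+-------
Empty Rooms   | Young 
The Blue Door | Young 


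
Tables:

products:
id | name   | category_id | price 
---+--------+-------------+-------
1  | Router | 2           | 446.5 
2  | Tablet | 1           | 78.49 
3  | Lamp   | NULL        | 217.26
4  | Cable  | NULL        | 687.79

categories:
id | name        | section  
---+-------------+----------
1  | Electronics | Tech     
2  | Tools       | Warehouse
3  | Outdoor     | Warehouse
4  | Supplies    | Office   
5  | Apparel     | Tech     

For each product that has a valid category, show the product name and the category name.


INNER JOIN keeps only products rows whose category_id matches an id in categories. Walk through each product:
  - product 1 (Router): category_id=2 -> matches Tools
  - product 2 (Tablet): category_id=1 -> matches Electronics
  - product 3 (Lamp): category_id=NULL, no match -> dropped
  - product 4 (Cable): category_id=NULL, no match -> dropped
So 2 of 4 rows are dropped.

SQL:
SELECT a.name, b.name AS category
FROM products a
INNER JOIN categories b ON a.category_id = b.id

Result:
name   | category   
-------+------------
Router | Tools      
Tablet | Electronics


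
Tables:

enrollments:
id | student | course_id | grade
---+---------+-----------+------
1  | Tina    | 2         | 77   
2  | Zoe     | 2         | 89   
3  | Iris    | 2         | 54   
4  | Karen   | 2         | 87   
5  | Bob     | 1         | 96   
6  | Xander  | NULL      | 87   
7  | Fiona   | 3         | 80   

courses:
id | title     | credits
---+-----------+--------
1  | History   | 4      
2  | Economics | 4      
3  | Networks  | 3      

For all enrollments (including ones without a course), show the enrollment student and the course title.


LEFT JOIN keeps every row from enrollments (the left table); where course_id has no match in courses, the course columns become NULL. Walk through each enrollment:
  - enrollment 1 (Tina): course_id=2 -> matches Economics
  - enrollment 2 (Zoe): course_id=2 -> matches Economics
  - enrollment 3 (Iris): course_id=2 -> matches Economics
  - enrollment 4 (Karen): course_id=2 -> matches Economics
  - enrollment 5 (Bob): course_id=1 -> matches History
  - enrollment 6 (Xander): course_id=NULL, no match -> kept with NULL
  - enrollment 7 (Fiona): course_id=3 -> matches Networks
All 7 rows appear; 1 has NULL course.

SQL:
SELECT a.student, b.title AS course
FROM enrollments a
LEFT JOIN courses b ON a.course_id = b.id

Result:
student | course   
--------+----------
Tina    | Economics
Zoe     | Economics
Iris    | Economics
Karen   | Economics
Bob     | History  
Xander  | NULL     
Fiona   | Networks 


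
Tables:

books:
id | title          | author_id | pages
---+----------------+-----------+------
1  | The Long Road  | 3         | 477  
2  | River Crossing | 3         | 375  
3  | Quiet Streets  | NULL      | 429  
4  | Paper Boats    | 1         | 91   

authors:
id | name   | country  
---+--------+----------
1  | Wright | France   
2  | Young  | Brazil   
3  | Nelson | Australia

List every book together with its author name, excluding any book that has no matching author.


INNER JOIN keeps only books rows whose author_id matches an id in authors. Walk through each book:
  - book 1 (The Long Road): author_id=3 -> matches Nelson
  - book 2 (River Crossing): author_id=3 -> matches Nelson
  - book 3 (Quiet Streets): author_id=NULL, no match -> dropped
  - book 4 (Paper Boats): author_id=1 -> matches Wright
So 1 of 4 rows is dropped.

SQL:
SELECT a.title, b.name AS author
FROM books a
INNER JOIN authors b ON a.author_id = b.id

Result:
title          | author
---------------+-------
The Long Road  | Nelson
River Crossing | Nelson
Paper Boats    | Wright


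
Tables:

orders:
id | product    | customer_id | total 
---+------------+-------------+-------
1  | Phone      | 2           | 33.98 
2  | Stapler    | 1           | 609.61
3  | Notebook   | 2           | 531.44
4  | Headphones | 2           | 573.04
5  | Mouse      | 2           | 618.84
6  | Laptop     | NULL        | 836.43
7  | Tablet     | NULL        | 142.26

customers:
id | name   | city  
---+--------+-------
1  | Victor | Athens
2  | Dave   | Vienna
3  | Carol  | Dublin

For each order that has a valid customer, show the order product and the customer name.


INNER JOIN keeps only orders rows whose customer_id matches an id in customers. Walk through each order:
  - order 1 (Phone): customer_id=2 -> matches Dave
  - order 2 (Stapler): customer_id=1 -> matches Victor
  - order 3 (Notebook): customer_id=2 -> matches Dave
  - order 4 (Headphones): customer_id=2 -> matches Dave
  - order 5 (Mouse): customer_id=2 -> matches Dave
  - order 6 (Laptop): customer_id=NULL, no match -> dropped
  - order 7 (Tablet): customer_id=NULL, no match -> dropped
So 2 of 7 rows are dropped.

SQL:
SELECT a.product, b.name AS customer
FROM orders a
INNER JOIN customers b ON a.customer_id = b.id

Result:
product    | customer
-----------+---------
Phone      | Dave    
Stapler    | Victor  
Notebook   | Dave    
Headphones | Dave    
Mouse      | Dave    


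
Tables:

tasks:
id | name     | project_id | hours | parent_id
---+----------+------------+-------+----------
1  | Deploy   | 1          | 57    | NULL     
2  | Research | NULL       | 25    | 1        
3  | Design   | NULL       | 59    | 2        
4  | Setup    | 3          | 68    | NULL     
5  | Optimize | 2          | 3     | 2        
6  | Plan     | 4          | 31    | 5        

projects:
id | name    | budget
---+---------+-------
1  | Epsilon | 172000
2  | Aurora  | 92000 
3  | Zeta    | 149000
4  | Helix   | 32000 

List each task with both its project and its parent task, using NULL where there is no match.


Two LEFT JOINs from the same base table tasks: one to projects via project_id, one to tasks itself via parent_id. Both are LEFT so every task is preserved.
Match against projects:
  - task 1 (Deploy): project_id=1 -> matches Epsilon
  - task 2 (Research): project_id=NULL, no match -> kept with NULL
  - task 3 (Design): project_id=NULL, no match -> kept with NULL
  - task 4 (Setup): project_id=3 -> matches Zeta
  - task 5 (Optimize): project_id=2 -> matches Aurora
  - task 6 (Plan): project_id=4 -> matches Helix
Match against tasks (self):
  - task 1 (Deploy): parent_id=NULL -> NULL
  - task 2 (Research): parent_id=1 -> Deploy
  - task 3 (Design): parent_id=2 -> Research
  - task 4 (Setup): parent_id=NULL -> NULL
  - task 5 (Optimize): parent_id=2 -> Research
  - task 6 (Plan): parent_id=5 -> Optimize

SQL:
SELECT a.name, b.name AS project, c.name AS parent
FROM tasks a
LEFT JOIN projects b ON a.project_id = b.id
LEFT JOIN tasks c ON a.parent_id = c.id

Result:
name     | project | parent  
---------+---------+---------
Deploy   | Epsilon | NULL    
Research | NULL    | Deploy  
Design   | NULL    | Research
Setup    | Zeta    | NULL    
Optimize | Aurora  | Research
Plan     | Helix   | Optimize


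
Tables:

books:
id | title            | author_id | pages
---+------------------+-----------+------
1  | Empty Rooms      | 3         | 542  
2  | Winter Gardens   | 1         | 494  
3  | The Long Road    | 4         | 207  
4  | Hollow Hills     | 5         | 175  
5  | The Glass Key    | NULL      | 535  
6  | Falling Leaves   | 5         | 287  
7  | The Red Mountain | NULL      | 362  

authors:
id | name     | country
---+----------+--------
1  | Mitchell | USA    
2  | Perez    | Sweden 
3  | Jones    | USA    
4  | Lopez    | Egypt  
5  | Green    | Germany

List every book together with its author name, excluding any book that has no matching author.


INNER JOIN keeps only books rows whose author_id matches an id in authors. Walk through each book:
  - book 1 (Empty Rooms): author_id=3 -> matches Jones
  - book 2 (Winter Gardens): author_id=1 -> matches Mitchell
  - book 3 (The Long Road): author_id=4 -> matches Lopez
  - book 4 (Hollow Hills): author_id=5 -> matches Green
  - book 5 (The Glass Key): author_id=NULL, no match -> dropped
  - book 6 (Falling Leaves): author_id=5 -> matches Green
  - book 7 (The Red Mountain): author_id=NULL, no match -> dropped
So 2 of 7 rows are dropped.

SQL:
SELECT a.title, b.name AS author
FROM books a
INNER JOIN authors b ON a.author_id = b.id

Result:
title          | author  
---------------+---------
Empty Rooms    | Jones   
Winter Gardens | Mitchell
The Long Road  | Lopez   
Hollow Hills   | Green   
Falling Leaves | Green   


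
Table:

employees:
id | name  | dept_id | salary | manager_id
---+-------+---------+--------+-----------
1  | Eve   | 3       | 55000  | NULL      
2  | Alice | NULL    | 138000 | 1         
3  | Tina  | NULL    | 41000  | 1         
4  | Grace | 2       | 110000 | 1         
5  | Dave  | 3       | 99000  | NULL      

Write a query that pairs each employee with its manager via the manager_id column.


This is a self-join: employees is joined to a second copy of itself, matching each row's manager_id to another row's id. Use LEFT JOIN so rows with manager_id=NULL are kept.
  - employee 1 (Eve): manager_id=NULL -> NULL
  - employee 2 (Alice): manager_id=1 -> Eve
  - employee 3 (Tina): manager_id=1 -> Eve
  - employee 4 (Grace): manager_id=1 -> Eve
  - employee 5 (Dave): manager_id=NULL -> NULL

SQL:
SELECT a.name AS item, b.name AS manager
FROM employees a
LEFT JOIN employees b ON a.manager_id = b.id

Result:
item  | manager
------+--------
Eve   | NULL   
Alice | Eve    
Tina  | Eve    
Grace | Eve    
Dave  | NULL   


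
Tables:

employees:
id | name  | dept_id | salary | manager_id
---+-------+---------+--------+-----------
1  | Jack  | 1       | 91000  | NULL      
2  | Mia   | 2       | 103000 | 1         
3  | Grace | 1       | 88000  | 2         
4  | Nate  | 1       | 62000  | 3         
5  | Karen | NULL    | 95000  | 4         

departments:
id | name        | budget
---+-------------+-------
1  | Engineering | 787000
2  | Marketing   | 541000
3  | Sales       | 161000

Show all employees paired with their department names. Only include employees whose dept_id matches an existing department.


INNER JOIN keeps only employees rows whose dept_id matches an id in departments. Walk through each employee:
  - employee 1 (Jack): dept_id=1 -> matches Engineering
  - employee 2 (Mia): dept_id=2 -> matches Marketing
  - employee 3 (Grace): dept_id=1 -> matches Engineering
  - employee 4 (Nate): dept_id=1 -> matches Engineering
  - employee 5 (Karen): dept_id=NULL, no match -> dropped
So 1 of 5 rows is dropped.

SQL:
SELECT a.name, b.name AS department
FROM employees a
INNER JOIN departments b ON a.dept_id = b.id

Result:
name  | department 
------+------------
Jack  | Engineering
Mia   | Marketing  
Grace | Engineering
Nate  | Engineering


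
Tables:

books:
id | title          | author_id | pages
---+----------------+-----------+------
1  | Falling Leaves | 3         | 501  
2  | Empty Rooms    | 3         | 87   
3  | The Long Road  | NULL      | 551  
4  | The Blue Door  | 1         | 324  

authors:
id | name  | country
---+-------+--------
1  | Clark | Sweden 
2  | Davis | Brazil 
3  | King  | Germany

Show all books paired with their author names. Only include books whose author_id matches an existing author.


INNER JOIN keeps only books rows whose author_id matches an id in authors. Walk through each book:
  - book 1 (Falling Leaves): author_id=3 -> matches King
  - book 2 (Empty Rooms): author_id=3 -> matches King
  - book 3 (The Long Road): author_id=NULL, no match -> dropped
  - book 4 (The Blue Door): author_id=1 -> matches Clark
So 1 of 4 rows is dropped.

SQL:
SELECT a.title, b.name AS author
FROM books a
INNER JOIN authors b ON a.author_id = b.id

Result:
title          | author
---------------+-------
Falling Leaves | King  
Empty Rooms    | King  
The Blue Door  | Clark 


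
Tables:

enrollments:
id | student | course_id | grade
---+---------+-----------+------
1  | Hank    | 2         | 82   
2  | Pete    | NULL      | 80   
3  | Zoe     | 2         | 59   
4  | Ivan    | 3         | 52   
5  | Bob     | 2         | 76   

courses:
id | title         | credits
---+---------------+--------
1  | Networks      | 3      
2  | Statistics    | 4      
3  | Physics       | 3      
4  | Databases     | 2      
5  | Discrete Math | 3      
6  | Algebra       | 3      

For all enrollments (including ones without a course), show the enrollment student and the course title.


LEFT JOIN keeps every row from enrollments (the left table); where course_id has no match in courses, the course columns become NULL. Walk through each enrollment:
  - enrollment 1 (Hank): course_id=2 -> matches Statistics
  - enrollment 2 (Pete): course_id=NULL, no match -> kept with NULL
  - enrollment 3 (Zoe): course_id=2 -> matches Statistics
  - enrollment 4 (Ivan): course_id=3 -> matches Physics
  - enrollment 5 (Bob): course_id=2 -> matches Statistics
All 5 rows appear; 1 has NULL course.

SQL:
SELECT a.student, b.title AS course
FROM enrollments a
LEFT JOIN courses b ON a.course_id = b.id

Result:
student | course    
--------+-----------
Hank    | Statistics
Pete    | NULL      
Zoe     | Statistics
Ivan    | Physics   
Bob     | Statistics


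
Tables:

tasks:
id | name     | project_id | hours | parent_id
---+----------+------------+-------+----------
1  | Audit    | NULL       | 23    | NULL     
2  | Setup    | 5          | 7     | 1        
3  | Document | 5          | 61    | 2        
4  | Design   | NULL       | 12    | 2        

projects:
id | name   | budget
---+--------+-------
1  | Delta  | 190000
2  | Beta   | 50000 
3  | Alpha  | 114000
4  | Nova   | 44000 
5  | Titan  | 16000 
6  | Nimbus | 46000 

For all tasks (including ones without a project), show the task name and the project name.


LEFT JOIN keeps every row from tasks (the left table); where project_id has no match in projects, the project columns become NULL. Walk through each task:
  - task 1 (Audit): project_id=NULL, no match -> kept with NULL
  - task 2 (Setup): project_id=5 -> matches Titan
  - task 3 (Document): project_id=5 -> matches Titan
  - task 4 (Design): project_id=NULL, no match -> kept with NULL
All 4 rows appear; 2 have NULL project.

SQL:
SELECT a.name, b.name AS project
FROM tasks a
LEFT JOIN projects b ON a.project_id = b.id

Result:
name     | project
---------+--------
Audit    | NULL   
Setup    | Titan  
Document | Titan  
Design   | NULL   


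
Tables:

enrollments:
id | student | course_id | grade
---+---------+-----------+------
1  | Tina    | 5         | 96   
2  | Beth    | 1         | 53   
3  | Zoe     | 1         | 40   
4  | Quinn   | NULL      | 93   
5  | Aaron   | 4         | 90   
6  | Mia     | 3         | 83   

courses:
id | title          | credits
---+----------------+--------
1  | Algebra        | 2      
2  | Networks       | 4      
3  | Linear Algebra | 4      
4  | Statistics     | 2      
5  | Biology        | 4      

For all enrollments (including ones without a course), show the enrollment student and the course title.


LEFT JOIN keeps every row from enrollments (the left table); where course_id has no match in courses, the course columns become NULL. Walk through each enrollment:
  - enrollment 1 (Tina): course_id=5 -> matches Biology
  - enrollment 2 (Beth): course_id=1 -> matches Algebra
  - enrollment 3 (Zoe): course_id=1 -> matches Algebra
  - enrollment 4 (Quinn): course_id=NULL, no match -> kept with NULL
  - enrollment 5 (Aaron): course_id=4 -> matches Statistics
  - enrollment 6 (Mia): course_id=3 -> matches Linear Algebra
All 6 rows appear; 1 has NULL course.

SQL:
SELECT a.student, b.title AS course
FROM enrollments a
LEFT JOIN courses b ON a.course_id = b.id

Result:
student | course        
--------+---------------
Tina    | Biology       
Beth    | Algebra       
Zoe     | Algebra       
Quinn   | NULL          
Aaron   | Statistics    
Mia     | Linear Algebra


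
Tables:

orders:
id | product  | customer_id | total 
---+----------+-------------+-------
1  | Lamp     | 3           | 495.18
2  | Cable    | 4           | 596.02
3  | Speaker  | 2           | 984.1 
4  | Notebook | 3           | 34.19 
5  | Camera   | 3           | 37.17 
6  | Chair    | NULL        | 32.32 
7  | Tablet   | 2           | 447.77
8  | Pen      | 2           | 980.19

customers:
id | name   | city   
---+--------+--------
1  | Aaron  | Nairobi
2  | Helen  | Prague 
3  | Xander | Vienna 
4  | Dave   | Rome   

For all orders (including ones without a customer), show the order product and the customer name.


LEFT JOIN keeps every row from orders (the left table); where customer_id has no match in customers, the customer columns become NULL. Walk through each order:
  - order 1 (Lamp): customer_id=3 -> matches Xander
  - order 2 (Cable): customer_id=4 -> matches Dave
  - order 3 (Speaker): customer_id=2 -> matches Helen
  - order 4 (Notebook): customer_id=3 -> matches Xander
  - order 5 (Camera): customer_id=3 -> matches Xander
  - order 6 (Chair): customer_id=NULL, no match -> kept with NULL
  - order 7 (Tablet): customer_id=2 -> matches Helen
  - order 8 (Pen): customer_id=2 -> matches Helen
All 8 rows appear; 1 has NULL customer.

SQL:
SELECT a.product, b.name AS customer
FROM orders a
LEFT JOIN customers b ON a.customer_id = b.id

Result:
product  | customer
---------+---------
Lamp     | Xander  
Cable    | Dave    
Speaker  | Helen   
Notebook | Xander  
Camera   | Xander  
Chair    | NULL    
Tablet   | Helen   
Pen      | Helen   


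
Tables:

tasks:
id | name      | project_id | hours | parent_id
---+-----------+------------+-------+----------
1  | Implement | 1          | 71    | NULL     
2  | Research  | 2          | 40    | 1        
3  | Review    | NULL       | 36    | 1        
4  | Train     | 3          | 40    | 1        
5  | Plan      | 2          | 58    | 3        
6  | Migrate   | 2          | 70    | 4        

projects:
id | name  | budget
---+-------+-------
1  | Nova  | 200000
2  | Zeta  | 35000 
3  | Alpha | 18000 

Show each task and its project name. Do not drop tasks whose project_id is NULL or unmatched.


LEFT JOIN keeps every row from tasks (the left table); where project_id has no match in projects, the project columns become NULL. Walk through each task:
  - task 1 (Implement): project_id=1 -> matches Nova
  - task 2 (Research): project_id=2 -> matches Zeta
  - task 3 (Review): project_id=NULL, no match -> kept with NULL
  - task 4 (Train): project_id=3 -> matches Alpha
  - task 5 (Plan): project_id=2 -> matches Zeta
  - task 6 (Migrate): project_id=2 -> matches Zeta
All 6 rows appear; 1 has NULL project.

SQL:
SELECT a.name, b.name AS project
FROM tasks a
LEFT JOIN projects b ON a.project_id = b.id

Result:
name      | project
----------+--------
Implement | Nova   
Research  | Zeta   
Review    | NULL   
Train     | Alpha  
Plan      | Zeta   
Migrate   | Zeta   


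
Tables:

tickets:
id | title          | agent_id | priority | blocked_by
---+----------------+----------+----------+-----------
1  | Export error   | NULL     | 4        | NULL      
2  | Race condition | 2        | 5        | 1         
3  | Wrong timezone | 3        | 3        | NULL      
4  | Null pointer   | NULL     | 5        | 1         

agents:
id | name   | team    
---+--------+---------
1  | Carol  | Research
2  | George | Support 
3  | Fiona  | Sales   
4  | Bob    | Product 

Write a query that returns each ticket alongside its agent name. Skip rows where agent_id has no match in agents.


INNER JOIN keeps only tickets rows whose agent_id matches an id in agents. Walk through each ticket:
  - ticket 1 (Export error): agent_id=NULL, no match -> dropped
  - ticket 2 (Race condition): agent_id=2 -> matches George
  - ticket 3 (Wrong timezone): agent_id=3 -> matches Fiona
  - ticket 4 (Null pointer): agent_id=NULL, no match -> dropped
So 2 of 4 rows are dropped.

SQL:
SELECT a.title, b.name AS agent
FROM tickets a
INNER JOIN agents b ON a.agent_id = b.id

Result:
title          | agent 
---------------+-------
Race condition | George
Wrong timezone | Fiona 


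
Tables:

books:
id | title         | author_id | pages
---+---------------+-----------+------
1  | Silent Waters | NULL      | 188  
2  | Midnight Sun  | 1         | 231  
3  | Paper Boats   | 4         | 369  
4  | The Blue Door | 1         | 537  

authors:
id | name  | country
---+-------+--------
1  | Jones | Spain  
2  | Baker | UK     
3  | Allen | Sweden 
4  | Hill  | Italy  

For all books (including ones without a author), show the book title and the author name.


LEFT JOIN keeps every row from books (the left table); where author_id has no match in authors, the author columns become NULL. Walk through each book:
  - book 1 (Silent Waters): author_id=NULL, no match -> kept with NULL
  - book 2 (Midnight Sun): author_id=1 -> matches Jones
  - book 3 (Paper Boats): author_id=4 -> matches Hill
  - book 4 (The Blue Door): author_id=1 -> matches Jones
All 4 rows appear; 1 has NULL author.

SQL:
SELECT a.title, b.name AS author
FROM books a
LEFT JOIN authors b ON a.author_id = b.id

Result:
title         | author
--------------+-------
Silent Waters | NULL  
Midnight Sun  | Jones 
Paper Boats   | Hill  
The Blue Door | Jones 


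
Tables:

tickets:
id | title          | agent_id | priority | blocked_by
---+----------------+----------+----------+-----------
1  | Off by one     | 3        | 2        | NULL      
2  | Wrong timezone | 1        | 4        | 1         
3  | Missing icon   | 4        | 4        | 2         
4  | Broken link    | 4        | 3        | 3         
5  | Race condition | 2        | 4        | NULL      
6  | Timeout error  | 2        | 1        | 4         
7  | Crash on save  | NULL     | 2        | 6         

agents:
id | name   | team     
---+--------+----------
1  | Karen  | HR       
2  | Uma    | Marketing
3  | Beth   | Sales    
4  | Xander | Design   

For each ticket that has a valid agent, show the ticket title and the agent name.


INNER JOIN keeps only tickets rows whose agent_id matches an id in agents. Walk through each ticket:
  - ticket 1 (Off by one): agent_id=3 -> matches Beth
  - ticket 2 (Wrong timezone): agent_id=1 -> matches Karen
  - ticket 3 (Missing icon): agent_id=4 -> matches Xander
  - ticket 4 (Broken link): agent_id=4 -> matches Xander
  - ticket 5 (Race condition): agent_id=2 -> matches Uma
  - ticket 6 (Timeout error): agent_id=2 -> matches Uma
  - ticket 7 (Crash on save): agent_id=NULL, no match -> dropped
So 1 of 7 rows is dropped.

SQL:
SELECT a.title, b.name AS agent
FROM tickets a
INNER JOIN agents b ON a.agent_id = b.id

Result:
title          | agent 
---------------+-------
Off by one     | Beth  
Wrong timezone | Karen 
Missing icon   | Xander
Broken link    | Xander
Race condition | Uma   
Timeout error  | Uma   


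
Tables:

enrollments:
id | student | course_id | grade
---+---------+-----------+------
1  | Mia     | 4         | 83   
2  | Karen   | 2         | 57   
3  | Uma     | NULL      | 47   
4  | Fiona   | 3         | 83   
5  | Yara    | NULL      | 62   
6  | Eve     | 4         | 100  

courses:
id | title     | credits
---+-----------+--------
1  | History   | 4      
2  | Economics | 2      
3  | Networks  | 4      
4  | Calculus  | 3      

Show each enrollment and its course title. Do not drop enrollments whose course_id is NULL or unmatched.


LEFT JOIN keeps every row from enrollments (the left table); where course_id has no match in courses, the course columns become NULL. Walk through each enrollment:
  - enrollment 1 (Mia): course_id=4 -> matches Calculus
  - enrollment 2 (Karen): course_id=2 -> matches Economics
  - enrollment 3 (Uma): course_id=NULL, no match -> kept with NULL
  - enrollment 4 (Fiona): course_id=3 -> matches Networks
  - enrollment 5 (Yara): course_id=NULL, no match -> kept with NULL
  - enrollment 6 (Eve): course_id=4 -> matches Calculus
All 6 rows appear; 2 have NULL course.

SQL:
SELECT a.student, b.title AS course
FROM enrollments a
LEFT JOIN courses b ON a.course_id = b.id

Result:
student | course   
--------+----------
Mia     | Calculus 
Karen   | Economics
Uma     | NULL     
Fiona   | Networks 
Yara    | NULL     
Eve     | Calculus 


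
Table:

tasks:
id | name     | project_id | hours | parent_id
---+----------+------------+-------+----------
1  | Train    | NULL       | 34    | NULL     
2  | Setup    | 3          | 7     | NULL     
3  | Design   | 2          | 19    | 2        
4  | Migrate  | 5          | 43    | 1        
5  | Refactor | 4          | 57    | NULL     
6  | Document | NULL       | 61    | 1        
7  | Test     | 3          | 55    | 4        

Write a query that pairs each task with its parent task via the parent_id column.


This is a self-join: tasks is joined to a second copy of itself, matching each row's parent_id to another row's id. Use LEFT JOIN so rows with parent_id=NULL are kept.
  - task 1 (Train): parent_id=NULL -> NULL
  - task 2 (Setup): parent_id=NULL -> NULL
  - task 3 (Design): parent_id=2 -> Setup
  - task 4 (Migrate): parent_id=1 -> Train
  - task 5 (Refactor): parent_id=NULL -> NULL
  - task 6 (Document): parent_id=1 -> Train
  - task 7 (Test): parent_id=4 -> Migrate

SQL:
SELECT a.name AS item, b.name AS parent
FROM tasks a
LEFT JOIN tasks b ON a.parent_id = b.id

Result:
item     | parent 
---------+--------
Train    | NULL   
Setup    | NULL   
Design   | Setup  
Migrate  | Train  
Refactor | NULL   
Document | Train  
Test     | Migrate


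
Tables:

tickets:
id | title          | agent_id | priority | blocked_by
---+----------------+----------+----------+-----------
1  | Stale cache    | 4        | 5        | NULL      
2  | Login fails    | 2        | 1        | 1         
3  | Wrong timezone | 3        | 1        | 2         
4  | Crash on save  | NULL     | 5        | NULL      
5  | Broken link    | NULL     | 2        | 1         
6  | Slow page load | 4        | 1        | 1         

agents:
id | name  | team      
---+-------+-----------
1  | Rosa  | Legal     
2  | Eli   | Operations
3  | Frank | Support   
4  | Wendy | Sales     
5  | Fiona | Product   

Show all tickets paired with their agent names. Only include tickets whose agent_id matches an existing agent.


INNER JOIN keeps only tickets rows whose agent_id matches an id in agents. Walk through each ticket:
  - ticket 1 (Stale cache): agent_id=4 -> matches Wendy
  - ticket 2 (Login fails): agent_id=2 -> matches Eli
  - ticket 3 (Wrong timezone): agent_id=3 -> matches Frank
  - ticket 4 (Crash on save): agent_id=NULL, no match -> dropped
  - ticket 5 (Broken link): agent_id=NULL, no match -> dropped
  - ticket 6 (Slow page load): agent_id=4 -> matches Wendy
So 2 of 6 rows are dropped.

SQL:
SELECT a.title, b.name AS agent
FROM tickets a
INNER JOIN agents b ON a.agent_id = b.id

Result:
title          | agent
---------------+------
Stale cache    | Wendy
Login fails    | Eli  
Wrong timezone | Frank
Slow page load | Wendy


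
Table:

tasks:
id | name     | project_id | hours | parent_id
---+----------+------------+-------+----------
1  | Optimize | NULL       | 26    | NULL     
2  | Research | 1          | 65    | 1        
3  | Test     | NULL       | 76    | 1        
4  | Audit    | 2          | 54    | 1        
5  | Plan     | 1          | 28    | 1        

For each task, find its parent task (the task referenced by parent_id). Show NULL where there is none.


This is a self-join: tasks is joined to a second copy of itself, matching each row's parent_id to another row's id. Use LEFT JOIN so rows with parent_id=NULL are kept.
  - task 1 (Optimize): parent_id=NULL -> NULL
  - task 2 (Research): parent_id=1 -> Optimize
  - task 3 (Test): parent_id=1 -> Optimize
  - task 4 (Audit): parent_id=1 -> Optimize
  - task 5 (Plan): parent_id=1 -> Optimize

SQL:
SELECT a.name AS item, b.name AS parent
FROM tasks a
LEFT JOIN tasks b ON a.parent_id = b.id

Result:
item     | parent  
---------+---------
Optimize | NULL    
Research | Optimize
Test     | Optimize
Audit    | Optimize
Plan     | Optimize


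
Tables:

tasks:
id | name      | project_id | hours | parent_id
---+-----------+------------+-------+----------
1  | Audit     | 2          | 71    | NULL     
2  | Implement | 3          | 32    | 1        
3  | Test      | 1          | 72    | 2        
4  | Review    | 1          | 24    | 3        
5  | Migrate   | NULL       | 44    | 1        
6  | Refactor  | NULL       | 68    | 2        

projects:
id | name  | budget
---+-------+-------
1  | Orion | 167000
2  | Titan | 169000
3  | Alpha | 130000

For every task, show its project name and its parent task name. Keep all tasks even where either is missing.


Two LEFT JOINs from the same base table tasks: one to projects via project_id, one to tasks itself via parent_id. Both are LEFT so every task is preserved.
Match against projects:
  - task 1 (Audit): project_id=2 -> matches Titan
  - task 2 (Implement): project_id=3 -> matches Alpha
  - task 3 (Test): project_id=1 -> matches Orion
  - task 4 (Review): project_id=1 -> matches Orion
  - task 5 (Migrate): project_id=NULL, no match -> kept with NULL
  - task 6 (Refactor): project_id=NULL, no match -> kept with NULL
Match against tasks (self):
  - task 1 (Audit): parent_id=NULL -> NULL
  - task 2 (Implement): parent_id=1 -> Audit
  - task 3 (Test): parent_id=2 -> Implement
  - task 4 (Review): parent_id=3 -> Test
  - task 5 (Migrate): parent_id=1 -> Audit
  - task 6 (Refactor): parent_id=2 -> Implement

SQL:
SELECT a.name, b.name AS project, c.name AS parent
FROM tasks a
LEFT JOIN projects b ON a.project_id = b.id
LEFT JOIN tasks c ON a.parent_id = c.id

Result:
name      | project | parent   
----------+---------+----------
Audit     | Titan   | NULL     
Implement | Alpha   | Audit    
Test      | Orion   | Implement
Review    | Orion   | Test     
Migrate   | NULL    | Audit    
Refactor  | NULL    | Implement


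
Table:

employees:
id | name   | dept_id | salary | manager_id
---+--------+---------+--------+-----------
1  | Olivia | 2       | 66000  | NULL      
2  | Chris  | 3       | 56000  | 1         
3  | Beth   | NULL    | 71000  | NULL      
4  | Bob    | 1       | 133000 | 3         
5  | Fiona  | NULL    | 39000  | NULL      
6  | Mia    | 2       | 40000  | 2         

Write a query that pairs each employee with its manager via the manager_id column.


This is a self-join: employees is joined to a second copy of itself, matching each row's manager_id to another row's id. Use LEFT JOIN so rows with manager_id=NULL are kept.
  - employee 1 (Olivia): manager_id=NULL -> NULL
  - employee 2 (Chris): manager_id=1 -> Olivia
  - employee 3 (Beth): manager_id=NULL -> NULL
  - employee 4 (Bob): manager_id=3 -> Beth
  - employee 5 (Fiona): manager_id=NULL -> NULL
  - employee 6 (Mia): manager_id=2 -> Chris

SQL:
SELECT a.name AS item, b.name AS manager
FROM employees a
LEFT JOIN employees b ON a.manager_id = b.id

Result:
item   | manager
-------+--------
Olivia | NULL   
Chris  | Olivia 
Beth   | NULL   
Bob    | Beth   
Fiona  | NULL   
Mia    | Chris  


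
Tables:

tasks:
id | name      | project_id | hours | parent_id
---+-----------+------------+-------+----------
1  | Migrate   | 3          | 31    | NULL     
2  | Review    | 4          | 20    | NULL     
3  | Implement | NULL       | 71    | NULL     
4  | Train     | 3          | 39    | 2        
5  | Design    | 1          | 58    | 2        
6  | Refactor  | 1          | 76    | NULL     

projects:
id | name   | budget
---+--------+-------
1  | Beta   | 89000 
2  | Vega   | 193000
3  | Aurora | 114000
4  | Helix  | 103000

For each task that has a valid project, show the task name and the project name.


INNER JOIN keeps only tasks rows whose project_id matches an id in projects. Walk through each task:
  - task 1 (Migrate): project_id=3 -> matches Aurora
  - task 2 (Review): project_id=4 -> matches Helix
  - task 3 (Implement): project_id=NULL, no match -> dropped
  - task 4 (Train): project_id=3 -> matches Aurora
  - task 5 (Design): project_id=1 -> matches Beta
  - task 6 (Refactor): project_id=1 -> matches Beta
So 1 of 6 rows is dropped.

SQL:
SELECT a.name, b.name AS project
FROM tasks a
INNER JOIN projects b ON a.project_id = b.id

Result:
name     | project
---------+--------
Migrate  | Aurora 
Review   | Helix  
Train    | Aurora 
Design   | Beta   
Refactor | Beta   


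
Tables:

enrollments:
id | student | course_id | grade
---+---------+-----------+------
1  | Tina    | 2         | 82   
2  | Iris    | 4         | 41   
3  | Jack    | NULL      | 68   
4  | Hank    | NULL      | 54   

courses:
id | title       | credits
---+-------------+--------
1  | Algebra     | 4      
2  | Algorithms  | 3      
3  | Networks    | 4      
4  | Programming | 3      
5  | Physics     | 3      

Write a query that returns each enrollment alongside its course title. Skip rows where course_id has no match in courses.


INNER JOIN keeps only enrollments rows whose course_id matches an id in courses. Walk through each enrollment:
  - enrollment 1 (Tina): course_id=2 -> matches Algorithms
  - enrollment 2 (Iris): course_id=4 -> matches Programming
  - enrollment 3 (Jack): course_id=NULL, no match -> dropped
  - enrollment 4 (Hank): course_id=NULL, no match -> dropped
So 2 of 4 rows are dropped.

SQL:
SELECT a.student, b.title AS course
FROM enrollments a
INNER JOIN courses b ON a.course_id = b.id

Result:
student | course     
--------+------------
Tina    | Algorithms 
Iris    | Programming


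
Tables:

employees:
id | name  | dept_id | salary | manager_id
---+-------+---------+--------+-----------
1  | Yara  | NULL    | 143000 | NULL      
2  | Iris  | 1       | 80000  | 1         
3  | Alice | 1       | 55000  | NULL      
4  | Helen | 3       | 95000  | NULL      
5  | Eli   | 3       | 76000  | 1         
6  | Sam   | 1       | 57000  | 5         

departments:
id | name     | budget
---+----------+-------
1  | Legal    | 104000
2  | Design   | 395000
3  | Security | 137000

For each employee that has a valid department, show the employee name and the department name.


INNER JOIN keeps only employees rows whose dept_id matches an id in departments. Walk through each employee:
  - employee 1 (Yara): dept_id=NULL, no match -> dropped
  - employee 2 (Iris): dept_id=1 -> matches Legal
  - employee 3 (Alice): dept_id=1 -> matches Legal
  - employee 4 (Helen): dept_id=3 -> matches Security
  - employee 5 (Eli): dept_id=3 -> matches Security
  - employee 6 (Sam): dept_id=1 -> matches Legal
So 1 of 6 rows is dropped.

SQL:
SELECT a.name, b.name AS department
FROM employees a
INNER JOIN departments b ON a.dept_id = b.id

Result:
name  | department
------+-----------
Iris  | Legal     
Alice | Legal     
Helen | Security  
Eli   | Security  
Sam   | Legal     
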